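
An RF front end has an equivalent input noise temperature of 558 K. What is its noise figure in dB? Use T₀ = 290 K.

4.66 dB

F = 1 + T_e/T₀ = 1 + 558/290 = 2.92414
NF = 10 log₁₀(2.92414) = 4.66 dB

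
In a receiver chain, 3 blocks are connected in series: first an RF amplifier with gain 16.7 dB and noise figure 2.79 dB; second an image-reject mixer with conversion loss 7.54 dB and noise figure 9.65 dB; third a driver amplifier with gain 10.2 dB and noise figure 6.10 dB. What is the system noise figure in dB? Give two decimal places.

Convert to linear (a loss of L dB is a gain of −L dB): F_i = 10^(NF_i/10), G_i = 10^(G_i,dB/10)
  Stage 1: F_1 = 10^(2.79/10) = 1.901, G_1 = 10^(16.7/10) = 46.77
  Stage 2: F_2 = 10^(9.65/10) = 9.226, G_2 = 10^(−7.54/10) = 0.1762
  Stage 3: F_3 = 10^(6.10/10) = 4.074, G_3 = 10^(10.2/10) = 10.47
Friis cascade:
  F = 1.901 + (9.226 − 1)/46.77 + (4.074 − 1)/8.241 = 2.450
NF = 10 log₁₀(2.450) = 3.89 dB

3.89 dB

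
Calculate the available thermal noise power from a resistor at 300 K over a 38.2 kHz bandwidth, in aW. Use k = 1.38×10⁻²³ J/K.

158 aW

P_n = kTB = 1.38×10⁻²³ × 300 × 3.82×10⁴ = 1.58×10⁻¹⁶ W = 158 aW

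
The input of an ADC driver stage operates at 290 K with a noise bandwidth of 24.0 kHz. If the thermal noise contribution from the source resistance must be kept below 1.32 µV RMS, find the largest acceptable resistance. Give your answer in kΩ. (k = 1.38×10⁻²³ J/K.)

Johnson–Nyquist: V_n = √(4kTRB) ⇒ R = V_n² / (4kTB)
4kTB = 4 × 1.38×10⁻²³ × 290 × 2.40×10⁴ = 3.84×10⁻¹⁶
R = (1.32×10⁻⁶)² / 3.84×10⁻¹⁶ = 4.54×10³ Ω = 4.54 kΩ

4.54 kΩ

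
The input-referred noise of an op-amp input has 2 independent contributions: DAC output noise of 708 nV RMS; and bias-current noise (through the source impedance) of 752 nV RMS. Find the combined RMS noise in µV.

Uncorrelated sources add in power (mean-square): V_tot = √(ΣV_i²)
V_tot = √[(7.08×10⁻⁷)² + (7.52×10⁻⁷)²] = 1.03×10⁻⁶ V = 1.03 µV

1.03 µV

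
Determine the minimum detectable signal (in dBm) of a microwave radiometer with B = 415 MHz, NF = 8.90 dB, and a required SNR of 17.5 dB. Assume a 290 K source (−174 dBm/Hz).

−61.4 dBm

Sensitivity = −174 + 10 log₁₀(B) + NF + SNR_min
= −174 + 86.18 + 8.90 + 17.5
= −61.42 dBm → −61.4 dBm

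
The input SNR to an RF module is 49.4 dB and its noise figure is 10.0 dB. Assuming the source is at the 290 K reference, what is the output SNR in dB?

By definition F = SNR_in/SNR_out, so in dB: SNR_out = SNR_in − NF
SNR_out = 49.4 − 10.0 = 39.4 dB

39.4 dB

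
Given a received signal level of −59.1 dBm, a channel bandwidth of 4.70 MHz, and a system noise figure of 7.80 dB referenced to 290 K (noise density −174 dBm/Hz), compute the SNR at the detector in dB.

40.4 dB

Noise floor: N = −174 + 10 log₁₀(B) + NF
10 log₁₀(4.70×10⁶) = 66.72 dB
N = −174 + 66.72 + 7.80 = −99.48 dBm
SNR = P_sig − N = −59.1 − (−99.48) = 40.38 dB → 40.4 dB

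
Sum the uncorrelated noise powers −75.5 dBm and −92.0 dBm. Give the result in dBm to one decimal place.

−75.4 dBm

Convert to linear, add, convert back:
P₁ = 2.82×10⁻¹¹ W, P₂ = 6.31×10⁻¹³ W
P_tot = 2.88×10⁻¹¹ W → 10 log₁₀(P_tot / 10⁻³) = −75.4 dBm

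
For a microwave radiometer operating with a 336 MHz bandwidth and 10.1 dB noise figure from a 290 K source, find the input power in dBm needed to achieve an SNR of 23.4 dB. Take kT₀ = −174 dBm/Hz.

−55.2 dBm

Sensitivity = −174 + 10 log₁₀(B) + NF + SNR_min
= −174 + 85.26 + 10.1 + 23.4
= −55.24 dBm → −55.2 dBm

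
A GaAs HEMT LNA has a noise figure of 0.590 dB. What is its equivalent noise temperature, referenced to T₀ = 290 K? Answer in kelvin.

42.2 K

F = 10^(0.590/10) = 1.14551
T_e = (F − 1)·T₀ = (1.14551 − 1) × 290 = 42.2 K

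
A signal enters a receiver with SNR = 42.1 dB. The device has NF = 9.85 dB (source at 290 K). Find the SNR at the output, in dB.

By definition F = SNR_in/SNR_out, so in dB: SNR_out = SNR_in − NF
SNR_out = 42.1 − 9.85 = 32.25 dB

32.25 dB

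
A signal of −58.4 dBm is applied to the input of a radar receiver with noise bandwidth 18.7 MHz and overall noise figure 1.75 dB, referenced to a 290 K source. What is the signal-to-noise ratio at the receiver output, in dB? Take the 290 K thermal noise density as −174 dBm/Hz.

Noise floor: N = −174 + 10 log₁₀(B) + NF
10 log₁₀(1.87×10⁷) = 72.72 dB
N = −174 + 72.72 + 1.75 = −99.53 dBm
SNR = P_sig − N = −58.4 − (−99.53) = 41.13 dB → 41.1 dB

41.1 dB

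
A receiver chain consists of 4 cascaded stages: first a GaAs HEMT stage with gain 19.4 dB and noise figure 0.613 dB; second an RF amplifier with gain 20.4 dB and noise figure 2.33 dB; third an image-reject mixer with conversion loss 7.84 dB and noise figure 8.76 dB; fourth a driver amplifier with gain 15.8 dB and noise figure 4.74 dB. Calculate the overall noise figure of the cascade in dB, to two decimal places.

Convert to linear (a loss of L dB is a gain of −L dB): F_i = 10^(NF_i/10), G_i = 10^(G_i,dB/10)
  Stage 1: F_1 = 10^(0.613/10) = 1.152, G_1 = 10^(19.4/10) = 87.10
  Stage 2: F_2 = 10^(2.33/10) = 1.710, G_2 = 10^(20.4/10) = 109.6
  Stage 3: F_3 = 10^(8.76/10) = 7.516, G_3 = 10^(−7.84/10) = 0.1644
  Stage 4: F_4 = 10^(4.74/10) = 2.979, G_4 = 10^(15.8/10) = 38.02
Friis cascade:
  F = 1.152 + (1.710 − 1)/87.10 + (7.516 − 1)/9550 + (2.979 − 1)/1570 = 1.162
NF = 10 log₁₀(1.162) = 0.65 dB

0.65 dB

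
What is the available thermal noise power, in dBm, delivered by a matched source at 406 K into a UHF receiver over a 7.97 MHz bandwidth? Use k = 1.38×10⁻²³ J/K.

−103.5 dBm

P_n = kTB = 1.38×10⁻²³ × 406 × 7.97×10⁶ = 4.47×10⁻¹⁴ W
In dBm: 10 log₁₀(4.47×10⁻¹⁴ / 10⁻³) = −103.5 dBm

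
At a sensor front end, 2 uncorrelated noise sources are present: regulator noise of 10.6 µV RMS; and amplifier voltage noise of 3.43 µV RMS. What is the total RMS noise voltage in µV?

11.1 µV

Uncorrelated sources add in power (mean-square): V_tot = √(ΣV_i²)
V_tot = √[(1.06×10⁻⁵)² + (3.43×10⁻⁶)²] = 1.11×10⁻⁵ V = 11.1 µV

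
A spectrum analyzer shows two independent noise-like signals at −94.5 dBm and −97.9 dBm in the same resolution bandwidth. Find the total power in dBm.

Convert to linear, add, convert back:
P₁ = 3.55×10⁻¹³ W, P₂ = 1.62×10⁻¹³ W
P_tot = 5.17×10⁻¹³ W → 10 log₁₀(P_tot / 10⁻³) = −92.9 dBm

−92.9 dBm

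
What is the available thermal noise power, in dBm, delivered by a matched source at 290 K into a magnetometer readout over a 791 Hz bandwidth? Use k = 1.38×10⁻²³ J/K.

−145.0 dBm

P_n = kTB = 1.38×10⁻²³ × 290 × 7.91×10² = 3.17×10⁻¹⁸ W
In dBm: 10 log₁₀(3.17×10⁻¹⁸ / 10⁻³) = −145.0 dBm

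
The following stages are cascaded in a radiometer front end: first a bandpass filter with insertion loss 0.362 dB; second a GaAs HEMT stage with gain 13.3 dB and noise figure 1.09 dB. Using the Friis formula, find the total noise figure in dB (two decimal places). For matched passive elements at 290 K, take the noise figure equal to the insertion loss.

Convert to linear (a loss of L dB is a gain of −L dB): F_i = 10^(NF_i/10), G_i = 10^(G_i,dB/10)
  Stage 1: F_1 = 10^(0.362/10) = 1.087, G_1 = 10^(−0.362/10) = 0.9200
  Stage 2: F_2 = 10^(1.09/10) = 1.285, G_2 = 10^(13.3/10) = 21.38
Friis cascade:
  F = 1.087 + (1.285 − 1)/0.9200 = 1.397
NF = 10 log₁₀(1.397) = 1.45 dB

1.45 dB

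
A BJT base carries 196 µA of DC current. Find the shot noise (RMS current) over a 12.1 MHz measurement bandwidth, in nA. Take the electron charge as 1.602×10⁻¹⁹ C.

I_n = √(2qI·B)
2qI·B = 2 × 1.602×10⁻¹⁹ × 1.96×10⁻⁴ × 1.21×10⁷ = 7.60×10⁻¹⁶ A²
I_n = √(7.60×10⁻¹⁶) = 2.76×10⁻⁸ A = 27.6 nA

27.6 nA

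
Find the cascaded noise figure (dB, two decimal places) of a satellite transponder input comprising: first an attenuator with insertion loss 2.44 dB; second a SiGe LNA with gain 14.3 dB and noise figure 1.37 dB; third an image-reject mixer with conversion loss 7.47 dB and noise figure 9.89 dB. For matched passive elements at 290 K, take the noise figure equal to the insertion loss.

Convert to linear (a loss of L dB is a gain of −L dB): F_i = 10^(NF_i/10), G_i = 10^(G_i,dB/10)
  Stage 1: F_1 = 10^(2.44/10) = 1.754, G_1 = 10^(−2.44/10) = 0.5702
  Stage 2: F_2 = 10^(1.37/10) = 1.371, G_2 = 10^(14.3/10) = 26.92
  Stage 3: F_3 = 10^(9.89/10) = 9.750, G_3 = 10^(−7.47/10) = 0.1791
Friis cascade:
  F = 1.754 + (1.371 − 1)/0.5702 + (9.750 − 1)/15.35 = 2.975
NF = 10 log₁₀(2.975) = 4.73 dB

4.73 dB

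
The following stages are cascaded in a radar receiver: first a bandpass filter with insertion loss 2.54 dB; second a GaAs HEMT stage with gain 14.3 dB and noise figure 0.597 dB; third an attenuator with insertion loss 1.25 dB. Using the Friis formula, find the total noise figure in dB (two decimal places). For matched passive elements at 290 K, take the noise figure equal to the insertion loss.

3.18 dB

Convert to linear (a loss of L dB is a gain of −L dB): F_i = 10^(NF_i/10), G_i = 10^(G_i,dB/10)
  Stage 1: F_1 = 10^(2.54/10) = 1.795, G_1 = 10^(−2.54/10) = 0.5572
  Stage 2: F_2 = 10^(0.597/10) = 1.147, G_2 = 10^(14.3/10) = 26.92
  Stage 3: F_3 = 10^(1.25/10) = 1.334, G_3 = 10^(−1.25/10) = 0.7499
Friis cascade:
  F = 1.795 + (1.147 − 1)/0.5572 + (1.334 − 1)/15.00 = 2.081
NF = 10 log₁₀(2.081) = 3.18 dB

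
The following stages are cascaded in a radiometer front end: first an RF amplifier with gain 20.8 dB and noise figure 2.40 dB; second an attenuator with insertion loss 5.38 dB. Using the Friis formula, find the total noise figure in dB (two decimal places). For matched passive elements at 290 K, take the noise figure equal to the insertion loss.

2.45 dB

Convert to linear (a loss of L dB is a gain of −L dB): F_i = 10^(NF_i/10), G_i = 10^(G_i,dB/10)
  Stage 1: F_1 = 10^(2.40/10) = 1.738, G_1 = 10^(20.8/10) = 120.2
  Stage 2: F_2 = 10^(5.38/10) = 3.451, G_2 = 10^(−5.38/10) = 0.2897
Friis cascade:
  F = 1.738 + (3.451 − 1)/120.2 = 1.758
NF = 10 log₁₀(1.758) = 2.45 dB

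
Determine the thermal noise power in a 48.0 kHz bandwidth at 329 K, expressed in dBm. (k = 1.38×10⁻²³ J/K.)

P_n = kTB = 1.38×10⁻²³ × 329 × 4.80×10⁴ = 2.18×10⁻¹⁶ W
In dBm: 10 log₁₀(2.18×10⁻¹⁶ / 10⁻³) = −126.6 dBm

−126.6 dBm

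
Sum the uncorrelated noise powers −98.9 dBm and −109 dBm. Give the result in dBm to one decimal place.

Convert to linear, add, convert back:
P₁ = 1.29×10⁻¹³ W, P₂ = 1.26×10⁻¹⁴ W
P_tot = 1.41×10⁻¹³ W → 10 log₁₀(P_tot / 10⁻³) = −98.5 dBm

−98.5 dBm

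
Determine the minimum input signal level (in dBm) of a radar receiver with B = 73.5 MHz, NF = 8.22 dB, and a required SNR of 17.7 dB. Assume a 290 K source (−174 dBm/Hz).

−69.4 dBm

Sensitivity = −174 + 10 log₁₀(B) + NF + SNR_min
= −174 + 78.66 + 8.22 + 17.7
= −69.42 dBm → −69.4 dBm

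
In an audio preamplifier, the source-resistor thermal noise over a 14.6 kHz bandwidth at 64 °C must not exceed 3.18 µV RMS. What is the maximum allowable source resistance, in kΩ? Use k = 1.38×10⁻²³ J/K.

T = 64 °C + 273.15 = 337.15 K
Johnson–Nyquist: V_n = √(4kTRB) ⇒ R = V_n² / (4kTB)
4kTB = 4 × 1.38×10⁻²³ × 337.15 × 1.46×10⁴ = 2.72×10⁻¹⁶
R = (3.18×10⁻⁶)² / 2.72×10⁻¹⁶ = 3.72×10⁴ Ω = 37.2 kΩ

37.2 kΩ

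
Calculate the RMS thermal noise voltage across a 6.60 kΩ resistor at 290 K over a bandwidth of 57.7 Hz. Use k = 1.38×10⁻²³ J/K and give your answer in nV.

V_n = √(4kTRB)
4kTRB = 4 × 1.38×10⁻²³ × 290 × 6.60×10³ × 5.77×10¹ = 6.10×10⁻¹⁵ V²
V_n = √(6.10×10⁻¹⁵) = 7.81×10⁻⁸ V = 78.1 nV

78.1 nV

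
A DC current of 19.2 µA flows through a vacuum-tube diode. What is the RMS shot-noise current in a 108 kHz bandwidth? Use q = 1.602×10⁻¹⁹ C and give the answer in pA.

815 pA

I_n = √(2qI·B)
2qI·B = 2 × 1.602×10⁻¹⁹ × 1.92×10⁻⁵ × 1.08×10⁵ = 6.64×10⁻¹⁹ A²
I_n = √(6.64×10⁻¹⁹) = 8.15×10⁻¹⁰ A = 815 pA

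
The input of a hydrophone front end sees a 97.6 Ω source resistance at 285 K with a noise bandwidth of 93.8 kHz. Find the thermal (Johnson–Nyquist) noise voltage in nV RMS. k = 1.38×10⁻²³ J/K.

V_n = √(4kTRB)
4kTRB = 4 × 1.38×10⁻²³ × 285 × 9.76×10¹ × 9.38×10⁴ = 1.44×10⁻¹³ V²
V_n = √(1.44×10⁻¹³) = 3.80×10⁻⁷ V = 380 nV

380 nV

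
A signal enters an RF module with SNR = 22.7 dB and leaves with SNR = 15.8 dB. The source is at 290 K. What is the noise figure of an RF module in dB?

NF (dB) = SNR_in(dB) − SNR_out(dB) when the source is at T₀
NF = 22.7 − 15.8 = 6.9 dB

6.9 dB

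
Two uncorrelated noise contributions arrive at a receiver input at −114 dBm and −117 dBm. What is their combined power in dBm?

−112.2 dBm

Convert to linear, add, convert back:
P₁ = 3.98×10⁻¹⁵ W, P₂ = 2.00×10⁻¹⁵ W
P_tot = 5.98×10⁻¹⁵ W → 10 log₁₀(P_tot / 10⁻³) = −112.2 dBm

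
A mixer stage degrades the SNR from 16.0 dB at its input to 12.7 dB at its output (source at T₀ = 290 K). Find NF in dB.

3.3 dB

NF (dB) = SNR_in(dB) − SNR_out(dB) when the source is at T₀
NF = 16.0 − 12.7 = 3.3 dB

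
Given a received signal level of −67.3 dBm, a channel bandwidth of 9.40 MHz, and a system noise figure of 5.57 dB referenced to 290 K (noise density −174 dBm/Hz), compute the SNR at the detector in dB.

Noise floor: N = −174 + 10 log₁₀(B) + NF
10 log₁₀(9.40×10⁶) = 69.73 dB
N = −174 + 69.73 + 5.57 = −98.70 dBm
SNR = P_sig − N = −67.3 − (−98.70) = 31.40 dB → 31.4 dB

31.4 dB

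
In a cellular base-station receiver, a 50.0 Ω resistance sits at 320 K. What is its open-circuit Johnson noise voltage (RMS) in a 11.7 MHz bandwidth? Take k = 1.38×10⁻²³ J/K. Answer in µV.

3.21 µV

V_n = √(4kTRB)
4kTRB = 4 × 1.38×10⁻²³ × 320 × 5.00×10¹ × 1.17×10⁷ = 1.03×10⁻¹¹ V²
V_n = √(1.03×10⁻¹¹) = 3.21×10⁻⁶ V = 3.21 µV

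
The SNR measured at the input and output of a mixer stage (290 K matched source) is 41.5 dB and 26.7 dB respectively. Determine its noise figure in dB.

NF (dB) = SNR_in(dB) − SNR_out(dB) when the source is at T₀
NF = 41.5 − 26.7 = 14.8 dB

14.8 dB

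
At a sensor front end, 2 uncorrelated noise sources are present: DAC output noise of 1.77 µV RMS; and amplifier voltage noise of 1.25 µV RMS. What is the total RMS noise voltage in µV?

Uncorrelated sources add in power (mean-square): V_tot = √(ΣV_i²)
V_tot = √[(1.77×10⁻⁶)² + (1.25×10⁻⁶)²] = 2.17×10⁻⁶ V = 2.17 µV

2.17 µV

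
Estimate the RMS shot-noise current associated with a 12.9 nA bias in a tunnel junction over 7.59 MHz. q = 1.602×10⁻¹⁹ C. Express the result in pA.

177 pA

I_n = √(2qI·B)
2qI·B = 2 × 1.602×10⁻¹⁹ × 1.29×10⁻⁸ × 7.59×10⁶ = 3.14×10⁻²⁰ A²
I_n = √(3.14×10⁻²⁰) = 1.77×10⁻¹⁰ A = 177 pA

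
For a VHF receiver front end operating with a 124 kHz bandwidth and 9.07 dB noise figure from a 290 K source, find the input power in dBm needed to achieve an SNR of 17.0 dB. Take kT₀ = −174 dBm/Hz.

Sensitivity = −174 + 10 log₁₀(B) + NF + SNR_min
= −174 + 50.93 + 9.07 + 17.0
= −97.00 dBm → −97.0 dBm

−97.0 dBm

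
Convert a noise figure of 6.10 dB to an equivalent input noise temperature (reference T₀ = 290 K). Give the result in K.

891 K

F = 10^(6.10/10) = 4.0738
T_e = (F − 1)·T₀ = (4.0738 − 1) × 290 = 891 K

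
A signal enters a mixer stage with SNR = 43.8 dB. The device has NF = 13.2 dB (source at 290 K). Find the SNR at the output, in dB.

30.6 dB

By definition F = SNR_in/SNR_out, so in dB: SNR_out = SNR_in − NF
SNR_out = 43.8 − 13.2 = 30.6 dB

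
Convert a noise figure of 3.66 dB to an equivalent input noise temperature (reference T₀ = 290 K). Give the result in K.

384 K

F = 10^(3.66/10) = 2.32274
T_e = (F − 1)·T₀ = (2.32274 − 1) × 290 = 384 K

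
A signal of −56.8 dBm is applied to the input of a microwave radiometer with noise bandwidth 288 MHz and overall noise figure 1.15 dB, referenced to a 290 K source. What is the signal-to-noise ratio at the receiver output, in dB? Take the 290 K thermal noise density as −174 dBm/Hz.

Noise floor: N = −174 + 10 log₁₀(B) + NF
10 log₁₀(2.88×10⁸) = 84.59 dB
N = −174 + 84.59 + 1.15 = −88.26 dBm
SNR = P_sig − N = −56.8 − (−88.26) = 31.46 dB → 31.5 dB

31.5 dB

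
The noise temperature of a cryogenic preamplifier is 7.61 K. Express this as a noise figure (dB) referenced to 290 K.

F = 1 + T_e/T₀ = 1 + 7.61/290 = 1.02624
NF = 10 log₁₀(1.02624) = 0.112 dB

0.112 dB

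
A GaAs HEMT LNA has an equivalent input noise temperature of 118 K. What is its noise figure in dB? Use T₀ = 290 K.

F = 1 + T_e/T₀ = 1 + 118/290 = 1.4069
NF = 10 log₁₀(1.4069) = 1.48 dB

1.48 dB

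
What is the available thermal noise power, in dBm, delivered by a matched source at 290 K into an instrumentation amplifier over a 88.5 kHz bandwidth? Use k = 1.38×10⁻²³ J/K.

−124.5 dBm

P_n = kTB = 1.38×10⁻²³ × 290 × 8.85×10⁴ = 3.54×10⁻¹⁶ W
In dBm: 10 log₁₀(3.54×10⁻¹⁶ / 10⁻³) = −124.5 dBm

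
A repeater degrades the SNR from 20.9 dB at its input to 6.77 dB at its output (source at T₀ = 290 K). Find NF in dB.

NF (dB) = SNR_in(dB) − SNR_out(dB) when the source is at T₀
NF = 20.9 − 6.77 = 14.13 dB

14.13 dB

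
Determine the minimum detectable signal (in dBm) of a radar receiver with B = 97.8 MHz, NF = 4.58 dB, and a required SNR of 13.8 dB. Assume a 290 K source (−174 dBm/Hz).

Sensitivity = −174 + 10 log₁₀(B) + NF + SNR_min
= −174 + 79.9 + 4.58 + 13.8
= −75.72 dBm → −75.7 dBm

−75.7 dBm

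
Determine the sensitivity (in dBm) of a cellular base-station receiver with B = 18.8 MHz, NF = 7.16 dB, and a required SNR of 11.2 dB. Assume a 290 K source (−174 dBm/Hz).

Sensitivity = −174 + 10 log₁₀(B) + NF + SNR_min
= −174 + 72.74 + 7.16 + 11.2
= −82.90 dBm → −82.9 dBm

−82.9 dBm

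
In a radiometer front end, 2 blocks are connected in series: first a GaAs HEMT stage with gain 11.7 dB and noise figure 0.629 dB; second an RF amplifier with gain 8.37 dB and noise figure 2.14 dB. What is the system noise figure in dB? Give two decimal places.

0.79 dB

Convert to linear (a loss of L dB is a gain of −L dB): F_i = 10^(NF_i/10), G_i = 10^(G_i,dB/10)
  Stage 1: F_1 = 10^(0.629/10) = 1.156, G_1 = 10^(11.7/10) = 14.79
  Stage 2: F_2 = 10^(2.14/10) = 1.637, G_2 = 10^(8.37/10) = 6.871
Friis cascade:
  F = 1.156 + (1.637 − 1)/14.79 = 1.199
NF = 10 log₁₀(1.199) = 0.79 dB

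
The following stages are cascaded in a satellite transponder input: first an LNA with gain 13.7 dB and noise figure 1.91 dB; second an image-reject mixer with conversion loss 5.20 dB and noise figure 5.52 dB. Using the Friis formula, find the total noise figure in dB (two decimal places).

2.21 dB

Convert to linear (a loss of L dB is a gain of −L dB): F_i = 10^(NF_i/10), G_i = 10^(G_i,dB/10)
  Stage 1: F_1 = 10^(1.91/10) = 1.552, G_1 = 10^(13.7/10) = 23.44
  Stage 2: F_2 = 10^(5.52/10) = 3.565, G_2 = 10^(−5.20/10) = 0.3020
Friis cascade:
  F = 1.552 + (3.565 − 1)/23.44 = 1.662
NF = 10 log₁₀(1.662) = 2.21 dB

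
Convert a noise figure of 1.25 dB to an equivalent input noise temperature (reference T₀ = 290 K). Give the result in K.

96.7 K

F = 10^(1.25/10) = 1.33352
T_e = (F − 1)·T₀ = (1.33352 − 1) × 290 = 96.7 K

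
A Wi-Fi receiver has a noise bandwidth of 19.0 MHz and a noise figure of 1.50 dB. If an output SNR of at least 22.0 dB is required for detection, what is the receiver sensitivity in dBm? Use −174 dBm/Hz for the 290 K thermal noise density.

Sensitivity = −174 + 10 log₁₀(B) + NF + SNR_min
= −174 + 72.79 + 1.50 + 22.0
= −77.71 dBm → −77.7 dBm

−77.7 dBm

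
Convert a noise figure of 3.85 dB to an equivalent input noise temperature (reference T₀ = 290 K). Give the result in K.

414 K

F = 10^(3.85/10) = 2.42661
T_e = (F − 1)·T₀ = (2.42661 − 1) × 290 = 414 K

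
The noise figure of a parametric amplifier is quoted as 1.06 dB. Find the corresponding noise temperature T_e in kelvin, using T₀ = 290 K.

F = 10^(1.06/10) = 1.27644
T_e = (F − 1)·T₀ = (1.27644 − 1) × 290 = 80.2 K

80.2 K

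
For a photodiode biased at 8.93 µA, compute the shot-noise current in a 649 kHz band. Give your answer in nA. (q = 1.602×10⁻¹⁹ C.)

I_n = √(2qI·B)
2qI·B = 2 × 1.602×10⁻¹⁹ × 8.93×10⁻⁶ × 6.49×10⁵ = 1.86×10⁻¹⁸ A²
I_n = √(1.86×10⁻¹⁸) = 1.36×10⁻⁹ A = 1.36 nA

1.36 nA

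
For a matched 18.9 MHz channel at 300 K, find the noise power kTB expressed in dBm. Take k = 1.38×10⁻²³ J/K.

P_n = kTB = 1.38×10⁻²³ × 300 × 1.89×10⁷ = 7.82×10⁻¹⁴ W
In dBm: 10 log₁₀(7.82×10⁻¹⁴ / 10⁻³) = −101.1 dBm

−101.1 dBm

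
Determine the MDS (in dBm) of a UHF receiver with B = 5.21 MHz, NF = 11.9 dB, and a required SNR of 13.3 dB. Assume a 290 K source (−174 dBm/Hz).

Sensitivity = −174 + 10 log₁₀(B) + NF + SNR_min
= −174 + 67.17 + 11.9 + 13.3
= −81.63 dBm → −81.6 dBm

−81.6 dBm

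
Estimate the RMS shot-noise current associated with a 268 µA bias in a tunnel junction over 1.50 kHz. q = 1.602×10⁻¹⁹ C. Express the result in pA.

I_n = √(2qI·B)
2qI·B = 2 × 1.602×10⁻¹⁹ × 2.68×10⁻⁴ × 1.50×10³ = 1.29×10⁻¹⁹ A²
I_n = √(1.29×10⁻¹⁹) = 3.59×10⁻¹⁰ A = 359 pA

359 pA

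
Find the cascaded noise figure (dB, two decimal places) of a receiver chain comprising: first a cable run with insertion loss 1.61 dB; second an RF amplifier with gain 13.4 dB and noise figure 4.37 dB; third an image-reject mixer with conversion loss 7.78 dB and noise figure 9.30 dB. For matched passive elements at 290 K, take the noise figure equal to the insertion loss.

Convert to linear (a loss of L dB is a gain of −L dB): F_i = 10^(NF_i/10), G_i = 10^(G_i,dB/10)
  Stage 1: F_1 = 10^(1.61/10) = 1.449, G_1 = 10^(−1.61/10) = 0.6902
  Stage 2: F_2 = 10^(4.37/10) = 2.735, G_2 = 10^(13.4/10) = 21.88
  Stage 3: F_3 = 10^(9.30/10) = 8.511, G_3 = 10^(−7.78/10) = 0.1667
Friis cascade:
  F = 1.449 + (2.735 − 1)/0.6902 + (8.511 − 1)/15.10 = 4.460
NF = 10 log₁₀(4.460) = 6.49 dB

6.49 dB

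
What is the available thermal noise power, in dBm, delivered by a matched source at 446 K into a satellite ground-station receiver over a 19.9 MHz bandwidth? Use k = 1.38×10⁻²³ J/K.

−99.1 dBm

P_n = kTB = 1.38×10⁻²³ × 446 × 1.99×10⁷ = 1.22×10⁻¹³ W
In dBm: 10 log₁₀(1.22×10⁻¹³ / 10⁻³) = −99.1 dBm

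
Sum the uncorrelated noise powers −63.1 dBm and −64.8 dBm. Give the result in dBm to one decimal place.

−60.9 dBm

Convert to linear, add, convert back:
P₁ = 4.90×10⁻¹⁰ W, P₂ = 3.31×10⁻¹⁰ W
P_tot = 8.21×10⁻¹⁰ W → 10 log₁₀(P_tot / 10⁻³) = −60.9 dBm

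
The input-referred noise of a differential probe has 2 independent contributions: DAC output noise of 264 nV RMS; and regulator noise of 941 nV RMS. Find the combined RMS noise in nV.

977 nV

Uncorrelated sources add in power (mean-square): V_tot = √(ΣV_i²)
V_tot = √[(2.64×10⁻⁷)² + (9.41×10⁻⁷)²] = 9.77×10⁻⁷ V = 977 nV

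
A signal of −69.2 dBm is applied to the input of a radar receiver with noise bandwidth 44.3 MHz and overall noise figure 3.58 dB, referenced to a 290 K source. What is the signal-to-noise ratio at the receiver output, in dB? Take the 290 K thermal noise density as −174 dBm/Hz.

Noise floor: N = −174 + 10 log₁₀(B) + NF
10 log₁₀(4.43×10⁷) = 76.46 dB
N = −174 + 76.46 + 3.58 = −93.96 dBm
SNR = P_sig − N = −69.2 − (−93.96) = 24.76 dB → 24.8 dB

24.8 dB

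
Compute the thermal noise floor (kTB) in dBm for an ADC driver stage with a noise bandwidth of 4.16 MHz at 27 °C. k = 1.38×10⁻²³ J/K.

−107.6 dBm

T = 27 °C + 273.15 = 300.15 K
P_n = kTB = 1.38×10⁻²³ × 300.15 × 4.16×10⁶ = 1.72×10⁻¹⁴ W
In dBm: 10 log₁₀(1.72×10⁻¹⁴ / 10⁻³) = −107.6 dBm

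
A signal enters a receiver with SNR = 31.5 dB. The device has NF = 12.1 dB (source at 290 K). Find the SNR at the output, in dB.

19.4 dB

By definition F = SNR_in/SNR_out, so in dB: SNR_out = SNR_in − NF
SNR_out = 31.5 − 12.1 = 19.4 dB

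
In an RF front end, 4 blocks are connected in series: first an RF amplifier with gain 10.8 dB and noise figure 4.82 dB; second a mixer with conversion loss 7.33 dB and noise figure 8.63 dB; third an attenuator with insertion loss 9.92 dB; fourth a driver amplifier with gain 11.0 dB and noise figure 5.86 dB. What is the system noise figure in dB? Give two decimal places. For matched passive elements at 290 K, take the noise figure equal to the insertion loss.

13.04 dB

Convert to linear (a loss of L dB is a gain of −L dB): F_i = 10^(NF_i/10), G_i = 10^(G_i,dB/10)
  Stage 1: F_1 = 10^(4.82/10) = 3.034, G_1 = 10^(10.8/10) = 12.02
  Stage 2: F_2 = 10^(8.63/10) = 7.295, G_2 = 10^(−7.33/10) = 0.1849
  Stage 3: F_3 = 10^(9.92/10) = 9.817, G_3 = 10^(−9.92/10) = 0.1019
  Stage 4: F_4 = 10^(5.86/10) = 3.855, G_4 = 10^(11.0/10) = 12.59
Friis cascade:
  F = 3.034 + (7.295 − 1)/12.02 + (9.817 − 1)/2.223 + (3.855 − 1)/0.2265 = 20.13
NF = 10 log₁₀(20.13) = 13.04 dB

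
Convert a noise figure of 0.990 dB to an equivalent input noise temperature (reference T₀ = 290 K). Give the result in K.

F = 10^(0.990/10) = 1.25603
T_e = (F − 1)·T₀ = (1.25603 − 1) × 290 = 74.2 K

74.2 K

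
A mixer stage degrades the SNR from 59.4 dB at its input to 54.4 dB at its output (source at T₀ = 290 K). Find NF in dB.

5.0 dB

NF (dB) = SNR_in(dB) − SNR_out(dB) when the source is at T₀
NF = 59.4 − 54.4 = 5.0 dB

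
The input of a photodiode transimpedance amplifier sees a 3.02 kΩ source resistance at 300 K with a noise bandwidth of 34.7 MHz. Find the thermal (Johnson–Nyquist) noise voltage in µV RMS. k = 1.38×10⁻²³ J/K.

V_n = √(4kTRB)
4kTRB = 4 × 1.38×10⁻²³ × 300 × 3.02×10³ × 3.47×10⁷ = 1.74×10⁻⁹ V²
V_n = √(1.74×10⁻⁹) = 4.17×10⁻⁵ V = 41.7 µV

41.7 µV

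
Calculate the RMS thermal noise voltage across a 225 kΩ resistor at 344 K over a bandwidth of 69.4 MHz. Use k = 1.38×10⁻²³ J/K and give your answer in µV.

V_n = √(4kTRB)
4kTRB = 4 × 1.38×10⁻²³ × 344 × 2.25×10⁵ × 6.94×10⁷ = 2.97×10⁻⁷ V²
V_n = √(2.97×10⁻⁷) = 5.45×10⁻⁴ V = 545 µV

545 µV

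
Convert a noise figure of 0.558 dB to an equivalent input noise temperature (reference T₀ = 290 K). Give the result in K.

39.8 K

F = 10^(0.558/10) = 1.1371
T_e = (F − 1)·T₀ = (1.1371 − 1) × 290 = 39.8 K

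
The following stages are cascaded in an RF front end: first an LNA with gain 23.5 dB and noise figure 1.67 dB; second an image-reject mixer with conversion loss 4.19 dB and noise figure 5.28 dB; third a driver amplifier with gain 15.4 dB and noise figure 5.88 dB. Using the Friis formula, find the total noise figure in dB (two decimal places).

1.80 dB

Convert to linear (a loss of L dB is a gain of −L dB): F_i = 10^(NF_i/10), G_i = 10^(G_i,dB/10)
  Stage 1: F_1 = 10^(1.67/10) = 1.469, G_1 = 10^(23.5/10) = 223.9
  Stage 2: F_2 = 10^(5.28/10) = 3.373, G_2 = 10^(−4.19/10) = 0.3811
  Stage 3: F_3 = 10^(5.88/10) = 3.873, G_3 = 10^(15.4/10) = 34.67
Friis cascade:
  F = 1.469 + (3.373 − 1)/223.9 + (3.873 − 1)/85.31 = 1.513
NF = 10 log₁₀(1.513) = 1.80 dB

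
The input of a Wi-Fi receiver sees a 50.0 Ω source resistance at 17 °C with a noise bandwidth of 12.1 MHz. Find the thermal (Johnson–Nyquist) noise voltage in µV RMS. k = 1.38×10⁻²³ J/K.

T = 17 °C + 273.15 = 290.15 K
V_n = √(4kTRB)
4kTRB = 4 × 1.38×10⁻²³ × 290.15 × 5.00×10¹ × 1.21×10⁷ = 9.69×10⁻¹² V²
V_n = √(9.69×10⁻¹²) = 3.11×10⁻⁶ V = 3.11 µV

3.11 µV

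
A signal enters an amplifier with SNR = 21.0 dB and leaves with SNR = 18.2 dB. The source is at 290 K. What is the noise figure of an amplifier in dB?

NF (dB) = SNR_in(dB) − SNR_out(dB) when the source is at T₀
NF = 21.0 − 18.2 = 2.8 dB

2.8 dB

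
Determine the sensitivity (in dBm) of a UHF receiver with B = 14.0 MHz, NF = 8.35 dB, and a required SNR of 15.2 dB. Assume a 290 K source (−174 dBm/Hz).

−79.0 dBm

Sensitivity = −174 + 10 log₁₀(B) + NF + SNR_min
= −174 + 71.46 + 8.35 + 15.2
= −78.99 dBm → −79.0 dBm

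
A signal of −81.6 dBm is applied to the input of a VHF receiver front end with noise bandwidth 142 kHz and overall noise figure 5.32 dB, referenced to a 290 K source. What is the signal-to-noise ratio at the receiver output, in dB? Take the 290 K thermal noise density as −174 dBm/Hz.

Noise floor: N = −174 + 10 log₁₀(B) + NF
10 log₁₀(1.42×10⁵) = 51.52 dB
N = −174 + 51.52 + 5.32 = −117.16 dBm
SNR = P_sig − N = −81.6 − (−117.16) = 35.56 dB → 35.6 dB

35.6 dB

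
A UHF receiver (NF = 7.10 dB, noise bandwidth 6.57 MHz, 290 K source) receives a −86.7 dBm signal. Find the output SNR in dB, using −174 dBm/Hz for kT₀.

12.0 dB

Noise floor: N = −174 + 10 log₁₀(B) + NF
10 log₁₀(6.57×10⁶) = 68.18 dB
N = −174 + 68.18 + 7.10 = −98.72 dBm
SNR = P_sig − N = −86.7 − (−98.72) = 12.02 dB → 12.0 dB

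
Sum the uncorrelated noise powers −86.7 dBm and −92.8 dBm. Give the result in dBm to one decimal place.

−85.7 dBm

Convert to linear, add, convert back:
P₁ = 2.14×10⁻¹² W, P₂ = 5.25×10⁻¹³ W
P_tot = 2.66×10⁻¹² W → 10 log₁₀(P_tot / 10⁻³) = −85.7 dBm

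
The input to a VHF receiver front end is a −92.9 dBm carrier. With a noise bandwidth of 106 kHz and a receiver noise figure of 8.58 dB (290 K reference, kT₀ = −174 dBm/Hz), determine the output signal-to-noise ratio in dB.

22.3 dB

Noise floor: N = −174 + 10 log₁₀(B) + NF
10 log₁₀(1.06×10⁵) = 50.25 dB
N = −174 + 50.25 + 8.58 = −115.17 dBm
SNR = P_sig − N = −92.9 − (−115.17) = 22.27 dB → 22.3 dB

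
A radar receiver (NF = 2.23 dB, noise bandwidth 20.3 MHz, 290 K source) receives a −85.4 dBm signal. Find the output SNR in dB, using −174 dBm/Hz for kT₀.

13.3 dB

Noise floor: N = −174 + 10 log₁₀(B) + NF
10 log₁₀(2.03×10⁷) = 73.07 dB
N = −174 + 73.07 + 2.23 = −98.70 dBm
SNR = P_sig − N = −85.4 − (−98.70) = 13.30 dB → 13.3 dB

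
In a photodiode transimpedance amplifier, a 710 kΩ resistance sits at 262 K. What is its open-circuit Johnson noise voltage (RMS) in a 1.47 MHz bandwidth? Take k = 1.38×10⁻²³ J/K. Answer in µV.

123 µV

V_n = √(4kTRB)
4kTRB = 4 × 1.38×10⁻²³ × 262 × 7.10×10⁵ × 1.47×10⁶ = 1.51×10⁻⁸ V²
V_n = √(1.51×10⁻⁸) = 1.23×10⁻⁴ V = 123 µV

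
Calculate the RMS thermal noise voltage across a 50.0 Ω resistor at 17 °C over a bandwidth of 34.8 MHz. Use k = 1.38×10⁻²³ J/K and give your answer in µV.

5.28 µV

T = 17 °C + 273.15 = 290.15 K
V_n = √(4kTRB)
4kTRB = 4 × 1.38×10⁻²³ × 290.15 × 5.00×10¹ × 3.48×10⁷ = 2.79×10⁻¹¹ V²
V_n = √(2.79×10⁻¹¹) = 5.28×10⁻⁶ V = 5.28 µV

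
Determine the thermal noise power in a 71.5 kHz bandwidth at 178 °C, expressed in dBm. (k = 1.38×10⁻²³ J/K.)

T = 178 °C + 273.15 = 451.15 K
P_n = kTB = 1.38×10⁻²³ × 451.15 × 7.15×10⁴ = 4.45×10⁻¹⁶ W
In dBm: 10 log₁₀(4.45×10⁻¹⁶ / 10⁻³) = −123.5 dBm

−123.5 dBm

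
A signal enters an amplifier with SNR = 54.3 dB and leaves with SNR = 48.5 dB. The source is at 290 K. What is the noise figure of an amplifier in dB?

5.8 dB

NF (dB) = SNR_in(dB) − SNR_out(dB) when the source is at T₀
NF = 54.3 − 48.5 = 5.8 dB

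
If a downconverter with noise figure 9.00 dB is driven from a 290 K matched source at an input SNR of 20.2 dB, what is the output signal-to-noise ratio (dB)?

By definition F = SNR_in/SNR_out, so in dB: SNR_out = SNR_in − NF
SNR_out = 20.2 − 9.00 = 11.20 dB

11.20 dB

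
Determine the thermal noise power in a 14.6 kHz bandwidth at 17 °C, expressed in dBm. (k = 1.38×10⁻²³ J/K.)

T = 17 °C + 273.15 = 290.15 K
P_n = kTB = 1.38×10⁻²³ × 290.15 × 1.46×10⁴ = 5.85×10⁻¹⁷ W
In dBm: 10 log₁₀(5.85×10⁻¹⁷ / 10⁻³) = −132.3 dBm

−132.3 dBm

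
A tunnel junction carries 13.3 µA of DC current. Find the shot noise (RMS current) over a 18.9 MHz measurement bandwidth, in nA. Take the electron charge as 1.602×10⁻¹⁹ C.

8.97 nA

I_n = √(2qI·B)
2qI·B = 2 × 1.602×10⁻¹⁹ × 1.33×10⁻⁵ × 1.89×10⁷ = 8.05×10⁻¹⁷ A²
I_n = √(8.05×10⁻¹⁷) = 8.97×10⁻⁹ A = 8.97 nA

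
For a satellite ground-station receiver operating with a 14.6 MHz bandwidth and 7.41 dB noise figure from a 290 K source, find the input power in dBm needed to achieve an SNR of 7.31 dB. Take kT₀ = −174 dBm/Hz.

−87.6 dBm

Sensitivity = −174 + 10 log₁₀(B) + NF + SNR_min
= −174 + 71.64 + 7.41 + 7.31
= −87.64 dBm → −87.6 dBm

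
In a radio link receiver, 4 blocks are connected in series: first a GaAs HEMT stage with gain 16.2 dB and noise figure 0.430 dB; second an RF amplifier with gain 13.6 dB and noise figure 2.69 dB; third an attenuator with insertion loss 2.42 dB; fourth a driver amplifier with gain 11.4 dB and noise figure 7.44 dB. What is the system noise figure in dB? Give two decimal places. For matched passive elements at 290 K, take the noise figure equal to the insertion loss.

0.55 dB

Convert to linear (a loss of L dB is a gain of −L dB): F_i = 10^(NF_i/10), G_i = 10^(G_i,dB/10)
  Stage 1: F_1 = 10^(0.430/10) = 1.104, G_1 = 10^(16.2/10) = 41.69
  Stage 2: F_2 = 10^(2.69/10) = 1.858, G_2 = 10^(13.6/10) = 22.91
  Stage 3: F_3 = 10^(2.42/10) = 1.746, G_3 = 10^(−2.42/10) = 0.5728
  Stage 4: F_4 = 10^(7.44/10) = 5.546, G_4 = 10^(11.4/10) = 13.80
Friis cascade:
  F = 1.104 + (1.858 − 1)/41.69 + (1.746 − 1)/955.0 + (5.546 − 1)/547.0 = 1.134
NF = 10 log₁₀(1.134) = 0.55 dB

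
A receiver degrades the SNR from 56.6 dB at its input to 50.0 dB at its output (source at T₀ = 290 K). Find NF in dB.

6.6 dB

NF (dB) = SNR_in(dB) − SNR_out(dB) when the source is at T₀
NF = 56.6 − 50.0 = 6.6 dB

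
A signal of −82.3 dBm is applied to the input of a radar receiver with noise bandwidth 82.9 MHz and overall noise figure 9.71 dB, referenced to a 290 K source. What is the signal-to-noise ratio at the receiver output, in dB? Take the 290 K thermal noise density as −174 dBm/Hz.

Noise floor: N = −174 + 10 log₁₀(B) + NF
10 log₁₀(8.29×10⁷) = 79.19 dB
N = −174 + 79.19 + 9.71 = −85.10 dBm
SNR = P_sig − N = −82.3 − (−85.10) = 2.80 dB → 2.8 dB

2.8 dB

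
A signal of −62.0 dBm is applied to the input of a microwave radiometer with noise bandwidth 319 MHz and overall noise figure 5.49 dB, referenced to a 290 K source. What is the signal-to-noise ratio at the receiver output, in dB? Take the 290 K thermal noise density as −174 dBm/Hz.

21.5 dB

Noise floor: N = −174 + 10 log₁₀(B) + NF
10 log₁₀(3.19×10⁸) = 85.04 dB
N = −174 + 85.04 + 5.49 = −83.47 dBm
SNR = P_sig − N = −62.0 − (−83.47) = 21.47 dB → 21.5 dB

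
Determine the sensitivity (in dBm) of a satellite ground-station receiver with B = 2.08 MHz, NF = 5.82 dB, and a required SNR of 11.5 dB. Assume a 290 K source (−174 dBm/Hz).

−93.5 dBm

Sensitivity = −174 + 10 log₁₀(B) + NF + SNR_min
= −174 + 63.18 + 5.82 + 11.5
= −93.50 dBm → −93.5 dBm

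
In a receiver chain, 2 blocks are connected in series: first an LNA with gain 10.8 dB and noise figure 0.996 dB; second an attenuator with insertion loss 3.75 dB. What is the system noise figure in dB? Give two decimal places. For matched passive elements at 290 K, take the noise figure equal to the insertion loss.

Convert to linear (a loss of L dB is a gain of −L dB): F_i = 10^(NF_i/10), G_i = 10^(G_i,dB/10)
  Stage 1: F_1 = 10^(0.996/10) = 1.258, G_1 = 10^(10.8/10) = 12.02
  Stage 2: F_2 = 10^(3.75/10) = 2.371, G_2 = 10^(−3.75/10) = 0.4217
Friis cascade:
  F = 1.258 + (2.371 − 1)/12.02 = 1.372
NF = 10 log₁₀(1.372) = 1.37 dB

1.37 dB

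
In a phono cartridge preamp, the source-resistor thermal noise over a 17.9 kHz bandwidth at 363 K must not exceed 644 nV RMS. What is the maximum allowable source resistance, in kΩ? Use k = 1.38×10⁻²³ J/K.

Johnson–Nyquist: V_n = √(4kTRB) ⇒ R = V_n² / (4kTB)
4kTB = 4 × 1.38×10⁻²³ × 363 × 1.79×10⁴ = 3.59×10⁻¹⁶
R = (6.44×10⁻⁷)² / 3.59×10⁻¹⁶ = 1.16×10³ Ω = 1.16 kΩ

1.16 kΩ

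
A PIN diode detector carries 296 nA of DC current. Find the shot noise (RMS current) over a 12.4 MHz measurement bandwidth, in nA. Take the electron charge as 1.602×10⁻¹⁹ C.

1.08 nA

I_n = √(2qI·B)
2qI·B = 2 × 1.602×10⁻¹⁹ × 2.96×10⁻⁷ × 1.24×10⁷ = 1.18×10⁻¹⁸ A²
I_n = √(1.18×10⁻¹⁸) = 1.08×10⁻⁹ A = 1.08 nA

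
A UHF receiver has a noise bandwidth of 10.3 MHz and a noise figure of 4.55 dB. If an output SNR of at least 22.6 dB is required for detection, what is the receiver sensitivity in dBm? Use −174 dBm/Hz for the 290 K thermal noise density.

Sensitivity = −174 + 10 log₁₀(B) + NF + SNR_min
= −174 + 70.13 + 4.55 + 22.6
= −76.72 dBm → −76.7 dBm

−76.7 dBm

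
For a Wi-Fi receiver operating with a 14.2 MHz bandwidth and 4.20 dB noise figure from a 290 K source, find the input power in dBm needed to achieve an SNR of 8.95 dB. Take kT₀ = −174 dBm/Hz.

−89.3 dBm

Sensitivity = −174 + 10 log₁₀(B) + NF + SNR_min
= −174 + 71.52 + 4.20 + 8.95
= −89.33 dBm → −89.3 dBm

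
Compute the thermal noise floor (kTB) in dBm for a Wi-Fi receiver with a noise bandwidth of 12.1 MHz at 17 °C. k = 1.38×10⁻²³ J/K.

−103.1 dBm

T = 17 °C + 273.15 = 290.15 K
P_n = kTB = 1.38×10⁻²³ × 290.15 × 1.21×10⁷ = 4.84×10⁻¹⁴ W
In dBm: 10 log₁₀(4.84×10⁻¹⁴ / 10⁻³) = −103.1 dBm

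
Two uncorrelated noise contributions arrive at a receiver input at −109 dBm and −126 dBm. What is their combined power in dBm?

Convert to linear, add, convert back:
P₁ = 1.26×10⁻¹⁴ W, P₂ = 2.51×10⁻¹⁶ W
P_tot = 1.28×10⁻¹⁴ W → 10 log₁₀(P_tot / 10⁻³) = −108.9 dBm

−108.9 dBm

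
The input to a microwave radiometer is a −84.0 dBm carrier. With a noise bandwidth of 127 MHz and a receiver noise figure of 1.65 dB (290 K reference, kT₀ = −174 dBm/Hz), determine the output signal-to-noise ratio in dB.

7.3 dB

Noise floor: N = −174 + 10 log₁₀(B) + NF
10 log₁₀(1.27×10⁸) = 81.04 dB
N = −174 + 81.04 + 1.65 = −91.31 dBm
SNR = P_sig − N = −84.0 − (−91.31) = 7.31 dB → 7.3 dB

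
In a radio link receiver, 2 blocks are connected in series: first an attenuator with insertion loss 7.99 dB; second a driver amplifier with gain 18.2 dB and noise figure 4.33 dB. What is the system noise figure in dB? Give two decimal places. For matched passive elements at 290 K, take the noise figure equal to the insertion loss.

12.32 dB

Convert to linear (a loss of L dB is a gain of −L dB): F_i = 10^(NF_i/10), G_i = 10^(G_i,dB/10)
  Stage 1: F_1 = 10^(7.99/10) = 6.295, G_1 = 10^(−7.99/10) = 0.1589
  Stage 2: F_2 = 10^(4.33/10) = 2.710, G_2 = 10^(18.2/10) = 66.07
Friis cascade:
  F = 6.295 + (2.710 − 1)/0.1589 = 17.06
NF = 10 log₁₀(17.06) = 12.32 dB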